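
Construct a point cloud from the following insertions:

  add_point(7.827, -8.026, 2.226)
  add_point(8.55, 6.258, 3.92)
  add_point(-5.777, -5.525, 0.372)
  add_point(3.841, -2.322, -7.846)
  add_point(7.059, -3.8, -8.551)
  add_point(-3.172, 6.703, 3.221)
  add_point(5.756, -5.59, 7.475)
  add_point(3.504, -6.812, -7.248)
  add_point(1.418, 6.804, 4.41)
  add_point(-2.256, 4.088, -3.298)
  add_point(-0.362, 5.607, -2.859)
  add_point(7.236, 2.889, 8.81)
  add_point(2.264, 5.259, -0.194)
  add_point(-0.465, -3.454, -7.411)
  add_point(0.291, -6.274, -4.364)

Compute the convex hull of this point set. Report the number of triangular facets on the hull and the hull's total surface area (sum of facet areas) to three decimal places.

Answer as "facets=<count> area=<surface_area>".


13 of the 15 inputs are extreme points: [0, 1, 2, 3, 4, 5, 6, 7, 8, 9, 10, 11, 13].

Area of each hull facet:
  f1: (p4, p0, p1) → 80.9186
  f2: (p11, p0, p1) → 38.7578
  f3: (p7, p0, p2) → 61.4447
  f4: (p7, p4, p0) → 25.3603
  f5: (p10, p4, p1) → 73.6161
  f6: (p6, p0, p2) → 41.0949
  f7: (p6, p11, p0) → 23.7741
  f8: (p13, p7, p4) → 12.4399
  f9: (p13, p9, p2) → 40.3012
  f10: (p13, p7, p2) → 24.2539
  f11: (p5, p10, p9) → 8.3580
  f12: (p5, p9, p2) → 38.5046
  f13: (p5, p6, p2) → 83.2438
  f14: (p5, p6, p11) → 53.8562
  f15: (p3, p10, p4) → 11.6942
  f16: (p3, p13, p4) → 5.1209
  f17: (p3, p10, p9) → 12.2707
  f18: (p3, p13, p9) → 19.6223
  f19: (p8, p10, p1) → 26.8361
  f20: (p8, p5, p10) → 15.8522
  f21: (p8, p11, p1) → 21.2297
  f22: (p8, p5, p11) → 11.6908
Σ area = 730.241

Euler characteristic 13−33+22 = 2 ✓

facets=22 area=730.241


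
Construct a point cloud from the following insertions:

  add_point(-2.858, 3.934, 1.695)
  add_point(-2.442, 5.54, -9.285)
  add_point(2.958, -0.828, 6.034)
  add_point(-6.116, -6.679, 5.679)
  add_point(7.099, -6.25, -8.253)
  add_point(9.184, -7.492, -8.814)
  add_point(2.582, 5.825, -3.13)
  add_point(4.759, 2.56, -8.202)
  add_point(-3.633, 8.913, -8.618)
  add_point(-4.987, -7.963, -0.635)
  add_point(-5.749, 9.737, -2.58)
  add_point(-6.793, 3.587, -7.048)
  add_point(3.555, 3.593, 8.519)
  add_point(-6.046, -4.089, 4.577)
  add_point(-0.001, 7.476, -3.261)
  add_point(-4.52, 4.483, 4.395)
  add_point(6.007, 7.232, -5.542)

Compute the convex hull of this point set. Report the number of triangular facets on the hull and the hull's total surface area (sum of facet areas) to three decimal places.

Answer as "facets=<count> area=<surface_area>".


facets=22 area=922.618

Points on the hull: [1, 2, 3, 5, 7, 8, 9, 10, 11, 12, 13, 15, 16] (13 of 17).

Per-facet area ½‖(b−a)×(c−a)‖:
  f1: (p9, p5, p11) → 107.9272
  f2: (p16, p12, p5) → 113.5233
  f3: (p3, p9, p11) → 41.9810
  f4: (p3, p9, p5) → 41.7463
  f5: (p15, p3, p12) → 51.6827
  f6: (p2, p12, p5) → 31.5984
  f7: (p2, p3, p5) → 93.9200
  f8: (p2, p3, p12) → 22.4077
  f9: (p7, p16, p5) → 21.3938
  f10: (p7, p8, p16) → 27.6235
  f11: (p10, p16, p12) → 85.8569
  f12: (p10, p8, p16) → 33.0461
  f13: (p10, p15, p12) → 33.8172
  f14: (p10, p8, p11) → 19.7474
  f15: (p1, p7, p5) → 30.6210
  f16: (p1, p7, p8) → 11.1700
  f17: (p1, p5, p11) → 44.4125
  f18: (p1, p8, p11) → 9.5840
  f19: (p13, p15, p3) → 4.8624
  f20: (p13, p10, p15) → 31.3196
  f21: (p13, p3, p11) → 10.9259
  f22: (p13, p10, p11) → 53.4507
Σ area = 922.618

Check V−E+F: 13 − 33 + 22 = 2.


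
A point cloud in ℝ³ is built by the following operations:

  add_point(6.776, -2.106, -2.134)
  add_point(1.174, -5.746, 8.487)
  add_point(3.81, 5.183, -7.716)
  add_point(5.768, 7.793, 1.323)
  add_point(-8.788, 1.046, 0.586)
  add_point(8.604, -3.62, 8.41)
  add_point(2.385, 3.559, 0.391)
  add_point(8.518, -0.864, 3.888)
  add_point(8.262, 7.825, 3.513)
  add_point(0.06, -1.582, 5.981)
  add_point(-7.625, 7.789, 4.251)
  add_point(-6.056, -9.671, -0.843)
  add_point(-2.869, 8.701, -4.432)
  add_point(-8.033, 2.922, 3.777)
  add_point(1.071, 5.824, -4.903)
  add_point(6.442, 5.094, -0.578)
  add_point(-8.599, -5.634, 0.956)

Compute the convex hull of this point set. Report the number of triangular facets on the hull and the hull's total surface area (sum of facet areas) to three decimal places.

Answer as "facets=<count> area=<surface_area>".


facets=20 area=887.955

Extreme-point indices: [0, 1, 2, 4, 5, 7, 8, 10, 11, 12, 13, 16] — 12 of 17 on the boundary.

Triangle areas on the boundary:
  f1: (p1, p11, p5) → 37.0093
  f2: (p0, p11, p5) → 80.7944
  f3: (p0, p2, p11) → 71.0984
  f4: (p0, p8, p2) → 52.5006
  f5: (p12, p8, p2) → 50.2277
  f6: (p12, p11, p4) → 53.2220
  f7: (p12, p2, p11) → 76.5501
  f8: (p16, p11, p4) → 10.5761
  f9: (p16, p1, p11) → 30.9035
  f10: (p13, p16, p4) → 11.3323
  f11: (p13, p16, p1) → 54.1721
  f12: (p10, p8, p5) → 99.0275
  f13: (p10, p1, p5) → 61.8927
  f14: (p10, p13, p1) → 27.7225
  f15: (p10, p12, p8) → 67.5988
  f16: (p10, p12, p4) → 37.2492
  f17: (p10, p13, p4) → 7.4787
  f18: (p7, p8, p5) → 19.1374
  f19: (p7, p0, p5) → 11.9547
  f20: (p7, p0, p8) → 27.5068
Σ area = 887.955

Check V−E+F: 12 − 30 + 20 = 2.


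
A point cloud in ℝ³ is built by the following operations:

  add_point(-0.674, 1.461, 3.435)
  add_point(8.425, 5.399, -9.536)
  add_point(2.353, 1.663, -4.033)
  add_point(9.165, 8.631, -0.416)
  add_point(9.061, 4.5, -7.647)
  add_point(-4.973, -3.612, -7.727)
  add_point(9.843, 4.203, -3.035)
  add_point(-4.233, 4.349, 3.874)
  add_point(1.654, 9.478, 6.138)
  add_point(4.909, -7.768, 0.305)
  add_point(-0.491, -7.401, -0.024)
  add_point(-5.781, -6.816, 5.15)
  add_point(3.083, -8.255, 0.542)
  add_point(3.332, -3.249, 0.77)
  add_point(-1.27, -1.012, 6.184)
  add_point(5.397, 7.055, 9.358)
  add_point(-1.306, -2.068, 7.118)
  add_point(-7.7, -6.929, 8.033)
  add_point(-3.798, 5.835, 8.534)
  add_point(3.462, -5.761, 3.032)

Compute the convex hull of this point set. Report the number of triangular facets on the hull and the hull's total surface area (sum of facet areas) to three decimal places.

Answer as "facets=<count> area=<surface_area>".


facets=24 area=955.260

Hull vertices (14/20): indices [1, 3, 4, 5, 6, 7, 8, 9, 10, 12, 15, 17, 18, 19].

Triangle areas on the boundary:
  f1: (p7, p1, p8) → 70.8734
  f2: (p3, p15, p6) → 25.3628
  f3: (p3, p1, p8) → 39.3113
  f4: (p3, p15, p8) → 27.1361
  f5: (p4, p3, p6) → 11.0323
  f6: (p4, p3, p1) → 7.6058
  f7: (p9, p15, p6) → 88.8803
  f8: (p9, p4, p6) → 30.4152
  f9: (p9, p4, p1) → 11.7930
  f10: (p18, p7, p17) → 30.7112
  f11: (p18, p7, p8) → 17.0570
  f12: (p18, p15, p17) → 56.5240
  f13: (p18, p15, p8) → 19.1005
  f14: (p5, p7, p1) → 110.3646
  f15: (p5, p9, p1) → 101.1194
  f16: (p5, p10, p17) → 50.4988
  f17: (p5, p7, p17) → 85.3284
  f18: (p19, p15, p17) → 88.5694
  f19: (p19, p9, p17) → 17.9834
  f20: (p19, p9, p15) → 17.3671
  f21: (p12, p5, p10) → 13.5896
  f22: (p12, p5, p9) → 10.6260
  f23: (p12, p10, p17) → 16.9698
  f24: (p12, p9, p17) → 7.0408
Σ area = 955.260

Euler: V−E+F = 14−36+24 = 2.


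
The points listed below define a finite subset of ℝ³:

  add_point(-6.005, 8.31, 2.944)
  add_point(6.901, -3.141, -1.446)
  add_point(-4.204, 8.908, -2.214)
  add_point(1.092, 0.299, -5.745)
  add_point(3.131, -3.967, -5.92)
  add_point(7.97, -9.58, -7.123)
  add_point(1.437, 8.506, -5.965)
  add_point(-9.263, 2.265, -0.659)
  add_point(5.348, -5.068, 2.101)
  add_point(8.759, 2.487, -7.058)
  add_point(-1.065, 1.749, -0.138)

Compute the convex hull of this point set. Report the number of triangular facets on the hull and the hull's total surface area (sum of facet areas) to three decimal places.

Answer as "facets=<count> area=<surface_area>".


facets=16 area=591.338

Hull vertices (10/11): indices [0, 1, 2, 3, 4, 5, 6, 7, 8, 9].

Area of each hull facet:
  f1: (p8, p5, p7) → 84.7968
  f2: (p8, p0, p7) → 63.9444
  f3: (p8, p0, p9) → 105.0051
  f4: (p6, p5, p9) → 46.9943
  f5: (p6, p0, p9) → 45.5403
  f6: (p1, p5, p9) → 35.2833
  f7: (p1, p8, p9) → 5.3579
  f8: (p1, p8, p5) → 18.1086
  f9: (p3, p6, p7) → 47.7410
  f10: (p3, p6, p5) → 30.6822
  f11: (p2, p0, p7) → 20.8189
  f12: (p2, p6, p7) → 24.0695
  f13: (p2, p6, p0) → 11.5599
  f14: (p4, p5, p7) → 23.1836
  f15: (p4, p3, p7) → 23.1434
  f16: (p4, p3, p5) → 5.1090
Σ area = 591.338

Euler characteristic 10−24+16 = 2 ✓


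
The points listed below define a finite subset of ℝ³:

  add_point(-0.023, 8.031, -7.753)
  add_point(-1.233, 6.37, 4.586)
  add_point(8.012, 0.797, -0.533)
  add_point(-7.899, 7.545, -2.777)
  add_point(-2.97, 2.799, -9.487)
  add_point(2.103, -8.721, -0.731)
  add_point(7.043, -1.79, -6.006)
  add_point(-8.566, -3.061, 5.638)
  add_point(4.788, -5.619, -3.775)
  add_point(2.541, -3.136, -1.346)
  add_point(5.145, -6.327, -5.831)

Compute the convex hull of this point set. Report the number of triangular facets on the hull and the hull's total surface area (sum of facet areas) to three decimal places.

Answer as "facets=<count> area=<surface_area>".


facets=14 area=695.850

9 of the 11 inputs are extreme points: [0, 1, 2, 3, 4, 5, 6, 7, 10].

Per-facet area ½‖(b−a)×(c−a)‖:
  f1: (p5, p2, p7) → 76.3920
  f2: (p1, p2, p7) → 70.8927
  f3: (p1, p0, p2) → 67.2622
  f4: (p4, p5, p7) → 99.7392
  f5: (p3, p1, p7) → 58.0590
  f6: (p3, p1, p0) → 46.0206
  f7: (p3, p4, p7) → 64.7825
  f8: (p3, p4, p0) → 27.8681
  f9: (p10, p5, p2) → 29.8607
  f10: (p10, p4, p5) → 40.0373
  f11: (p6, p0, p2) → 37.2004
  f12: (p6, p10, p2) → 13.7021
  f13: (p6, p4, p0) → 35.6360
  f14: (p6, p10, p4) → 28.3972
Σ area = 695.850

Euler characteristic 9−21+14 = 2 ✓


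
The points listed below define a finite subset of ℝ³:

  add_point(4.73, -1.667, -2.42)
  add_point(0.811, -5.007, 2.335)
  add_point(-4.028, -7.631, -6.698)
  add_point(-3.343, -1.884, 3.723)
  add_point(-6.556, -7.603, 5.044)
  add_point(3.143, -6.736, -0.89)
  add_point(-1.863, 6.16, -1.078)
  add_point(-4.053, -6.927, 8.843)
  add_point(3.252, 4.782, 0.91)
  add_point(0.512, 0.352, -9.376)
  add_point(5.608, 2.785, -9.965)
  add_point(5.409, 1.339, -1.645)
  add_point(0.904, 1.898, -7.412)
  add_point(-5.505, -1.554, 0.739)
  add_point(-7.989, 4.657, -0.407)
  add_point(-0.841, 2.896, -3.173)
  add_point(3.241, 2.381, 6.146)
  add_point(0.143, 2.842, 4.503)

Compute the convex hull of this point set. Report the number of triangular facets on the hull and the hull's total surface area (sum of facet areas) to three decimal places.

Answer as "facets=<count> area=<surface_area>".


facets=22 area=695.572

13 of the 18 inputs are extreme points: [0, 2, 4, 5, 6, 7, 8, 9, 10, 11, 14, 16, 17].

Triangle areas on the boundary:
  f1: (p9, p10, p14) → 31.8836
  f2: (p9, p2, p14) → 60.9771
  f3: (p9, p2, p10) → 15.8269
  f4: (p4, p2, p14) → 75.2702
  f5: (p4, p7, p14) → 29.9810
  f6: (p5, p2, p10) → 60.6023
  f7: (p5, p16, p7) → 61.3943
  f8: (p5, p4, p2) → 49.7274
  f9: (p5, p4, p7) → 26.1984
  f10: (p6, p10, p14) → 30.4348
  f11: (p6, p16, p14) → 28.6902
  f12: (p17, p7, p14) → 55.4760
  f13: (p17, p16, p14) → 1.3649
  f14: (p17, p16, p7) → 20.2968
  f15: (p11, p5, p16) → 34.3106
  f16: (p8, p6, p10) → 31.8005
  f17: (p8, p6, p16) → 14.7954
  f18: (p8, p11, p10) → 18.4692
  f19: (p8, p11, p16) → 13.5826
  f20: (p0, p5, p10) → 16.6429
  f21: (p0, p11, p10) → 13.3850
  f22: (p0, p11, p5) → 4.4619
Σ area = 695.572

Euler characteristic 13−33+22 = 2 ✓


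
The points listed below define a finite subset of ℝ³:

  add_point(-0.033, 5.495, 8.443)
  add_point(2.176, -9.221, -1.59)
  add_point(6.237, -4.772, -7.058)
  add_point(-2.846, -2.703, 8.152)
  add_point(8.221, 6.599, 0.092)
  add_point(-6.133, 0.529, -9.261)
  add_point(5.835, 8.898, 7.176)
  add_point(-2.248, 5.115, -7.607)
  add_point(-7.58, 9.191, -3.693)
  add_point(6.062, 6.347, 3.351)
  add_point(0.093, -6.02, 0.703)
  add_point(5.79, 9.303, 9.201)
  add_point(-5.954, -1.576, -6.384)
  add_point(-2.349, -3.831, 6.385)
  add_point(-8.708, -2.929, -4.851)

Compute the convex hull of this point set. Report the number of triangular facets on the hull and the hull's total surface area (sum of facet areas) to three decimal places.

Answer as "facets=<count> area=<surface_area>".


facets=20 area=917.732

Points on the hull: [0, 1, 2, 3, 4, 5, 6, 7, 8, 11, 13, 14] (12 of 15).

Facet areas (half cross-product norm):
  f1: (p2, p11, p4) → 48.5893
  f2: (p2, p11, p1) → 86.3587
  f3: (p3, p11, p1) → 91.8036
  f4: (p3, p8, p14) → 86.3537
  f5: (p6, p11, p4) → 2.4649
  f6: (p6, p8, p4) → 63.7840
  f7: (p6, p8, p11) → 14.3099
  f8: (p5, p1, p14) → 39.8446
  f9: (p5, p2, p1) → 54.9888
  f10: (p5, p8, p14) → 32.0545
  f11: (p13, p1, p14) → 62.8810
  f12: (p13, p3, p14) → 11.5297
  f13: (p13, p3, p1) → 2.3675
  f14: (p0, p8, p11) → 47.8195
  f15: (p0, p3, p11) → 18.6890
  f16: (p0, p3, p8) → 63.9462
  f17: (p7, p8, p4) → 49.8526
  f18: (p7, p5, p8) → 24.1139
  f19: (p7, p2, p4) → 75.7421
  f20: (p7, p5, p2) → 40.2387
Σ area = 917.732

Euler: V−E+F = 12−30+20 = 2.


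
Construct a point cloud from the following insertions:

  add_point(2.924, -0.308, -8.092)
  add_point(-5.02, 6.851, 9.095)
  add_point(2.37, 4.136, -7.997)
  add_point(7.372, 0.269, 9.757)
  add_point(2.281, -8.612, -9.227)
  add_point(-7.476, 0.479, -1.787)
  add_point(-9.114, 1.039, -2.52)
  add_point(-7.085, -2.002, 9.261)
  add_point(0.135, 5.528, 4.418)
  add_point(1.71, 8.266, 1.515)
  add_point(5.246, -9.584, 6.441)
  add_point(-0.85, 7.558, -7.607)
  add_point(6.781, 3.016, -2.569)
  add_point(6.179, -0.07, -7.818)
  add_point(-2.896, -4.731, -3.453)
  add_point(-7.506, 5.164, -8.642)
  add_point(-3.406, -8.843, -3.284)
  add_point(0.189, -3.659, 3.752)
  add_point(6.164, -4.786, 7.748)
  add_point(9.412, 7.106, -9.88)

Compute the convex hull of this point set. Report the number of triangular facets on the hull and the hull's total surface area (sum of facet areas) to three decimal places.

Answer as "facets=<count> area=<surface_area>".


facets=18 area=1245.271

11 of the 20 inputs are extreme points: [1, 3, 4, 6, 7, 9, 10, 11, 15, 16, 19].

Facet areas (half cross-product norm):
  f1: (p3, p10, p19) → 110.8009
  f2: (p4, p10, p19) → 137.9512
  f3: (p15, p4, p19) → 126.3670
  f4: (p15, p1, p6) → 47.2789
  f5: (p16, p4, p10) → 53.4637
  f6: (p16, p15, p6) → 41.0583
  f7: (p16, p15, p4) → 63.6970
  f8: (p9, p3, p19) → 85.9493
  f9: (p9, p1, p3) → 63.0469
  f10: (p7, p16, p10) → 86.2626
  f11: (p7, p3, p10) → 72.7041
  f12: (p7, p1, p3) → 61.7189
  f13: (p7, p1, p6) → 54.7012
  f14: (p7, p16, p6) → 68.6296
  f15: (p11, p15, p1) → 61.2828
  f16: (p11, p9, p1) → 41.4223
  f17: (p11, p15, p19) → 19.0278
  f18: (p11, p9, p19) → 49.9083
Σ area = 1245.271

Euler characteristic 11−27+18 = 2 ✓


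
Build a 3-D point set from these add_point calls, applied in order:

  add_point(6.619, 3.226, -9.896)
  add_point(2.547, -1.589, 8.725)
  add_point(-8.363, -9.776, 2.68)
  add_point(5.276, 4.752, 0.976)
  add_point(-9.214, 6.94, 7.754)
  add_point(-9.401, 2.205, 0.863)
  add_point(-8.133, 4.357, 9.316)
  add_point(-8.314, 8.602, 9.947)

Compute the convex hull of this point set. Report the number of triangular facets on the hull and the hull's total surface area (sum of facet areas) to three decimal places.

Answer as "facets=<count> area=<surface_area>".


Points on the hull: [0, 1, 2, 3, 4, 5, 6, 7] (8 of 8).

Triangle areas on the boundary:
  f1: (p2, p0, p5) → 117.2718
  f2: (p1, p2, p0) → 145.9543
  f3: (p4, p0, p5) → 73.6914
  f4: (p4, p7, p0) → 31.1832
  f5: (p4, p2, p5) → 45.8492
  f6: (p3, p7, p0) → 69.7333
  f7: (p3, p1, p0) → 41.9962
  f8: (p3, p1, p7) → 76.4858
  f9: (p6, p1, p2) → 85.4509
  f10: (p6, p1, p7) → 22.3859
  f11: (p6, p4, p2) → 21.4260
  f12: (p6, p4, p7) → 4.6409
Σ area = 736.069

Euler: V−E+F = 8−18+12 = 2.

facets=12 area=736.069


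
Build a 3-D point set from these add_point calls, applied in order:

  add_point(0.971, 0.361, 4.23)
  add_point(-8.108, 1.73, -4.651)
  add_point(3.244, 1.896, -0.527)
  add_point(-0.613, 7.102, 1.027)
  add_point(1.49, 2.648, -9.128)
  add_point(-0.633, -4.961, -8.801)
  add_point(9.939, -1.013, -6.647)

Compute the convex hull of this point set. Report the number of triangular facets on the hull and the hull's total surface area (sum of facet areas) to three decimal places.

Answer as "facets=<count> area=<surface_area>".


facets=8 area=417.597

Hull vertices (6/7): indices [0, 1, 3, 4, 5, 6].

Facet areas (half cross-product norm):
  f1: (p0, p3, p1) → 41.1962
  f2: (p0, p3, p6) → 53.7326
  f3: (p5, p0, p1) → 66.3691
  f4: (p5, p0, p6) → 74.3818
  f5: (p4, p3, p1) → 51.4924
  f6: (p4, p3, p6) → 53.6330
  f7: (p4, p5, p1) → 39.4757
  f8: (p4, p5, p6) → 37.3157
Σ area = 417.597

Euler: V−E+F = 6−12+8 = 2.


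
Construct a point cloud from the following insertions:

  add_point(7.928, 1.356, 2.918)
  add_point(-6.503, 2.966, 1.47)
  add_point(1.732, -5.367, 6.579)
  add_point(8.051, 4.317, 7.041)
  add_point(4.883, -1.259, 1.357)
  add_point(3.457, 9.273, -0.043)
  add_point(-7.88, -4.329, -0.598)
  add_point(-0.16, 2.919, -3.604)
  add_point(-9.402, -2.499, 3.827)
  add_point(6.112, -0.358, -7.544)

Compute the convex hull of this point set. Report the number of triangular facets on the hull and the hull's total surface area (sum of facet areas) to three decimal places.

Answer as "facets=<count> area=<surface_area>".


Extreme-point indices: [0, 1, 2, 3, 5, 6, 7, 8, 9] — 9 of 10 on the boundary.

Facet areas (half cross-product norm):
  f1: (p2, p3, p8) → 64.7970
  f2: (p5, p9, p3) → 61.0598
  f3: (p6, p2, p8) → 29.2753
  f4: (p6, p9, p2) → 88.2904
  f5: (p0, p2, p3) → 24.8473
  f6: (p0, p9, p3) → 12.6183
  f7: (p0, p9, p2) → 52.3924
  f8: (p1, p3, p8) → 48.4642
  f9: (p1, p5, p3) → 58.1513
  f10: (p1, p6, p8) → 16.4544
  f11: (p7, p6, p9) → 40.6680
  f12: (p7, p1, p6) → 31.2818
  f13: (p7, p5, p9) → 32.3673
  f14: (p7, p1, p5) → 32.9502
Σ area = 593.618

Euler characteristic 9−21+14 = 2 ✓

facets=14 area=593.618


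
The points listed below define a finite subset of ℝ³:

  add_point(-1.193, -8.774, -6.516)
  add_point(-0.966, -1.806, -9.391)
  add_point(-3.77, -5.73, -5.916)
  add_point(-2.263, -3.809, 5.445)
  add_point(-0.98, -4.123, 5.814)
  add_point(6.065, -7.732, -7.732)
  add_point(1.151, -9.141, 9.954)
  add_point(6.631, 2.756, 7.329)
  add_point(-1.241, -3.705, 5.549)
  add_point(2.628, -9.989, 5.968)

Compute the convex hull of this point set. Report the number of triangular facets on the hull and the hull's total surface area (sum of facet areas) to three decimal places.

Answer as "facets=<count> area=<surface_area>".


Hull vertices (8/10): indices [0, 1, 2, 3, 5, 6, 7, 9].

Per-facet area ½‖(b−a)×(c−a)‖:
  f1: (p6, p9, p7) → 28.6415
  f2: (p5, p9, p7) → 95.2903
  f3: (p3, p6, p2) → 38.8279
  f4: (p3, p6, p7) → 43.5392
  f5: (p1, p5, p7) → 84.1630
  f6: (p1, p3, p2) → 31.6360
  f7: (p1, p3, p7) → 84.2381
  f8: (p0, p5, p9) → 48.4003
  f9: (p0, p6, p2) → 33.5288
  f10: (p0, p6, p9) → 18.5323
  f11: (p0, p1, p2) → 11.9150
  f12: (p0, p1, p5) → 27.3304
Σ area = 546.043

Euler characteristic 8−18+12 = 2 ✓

facets=12 area=546.043


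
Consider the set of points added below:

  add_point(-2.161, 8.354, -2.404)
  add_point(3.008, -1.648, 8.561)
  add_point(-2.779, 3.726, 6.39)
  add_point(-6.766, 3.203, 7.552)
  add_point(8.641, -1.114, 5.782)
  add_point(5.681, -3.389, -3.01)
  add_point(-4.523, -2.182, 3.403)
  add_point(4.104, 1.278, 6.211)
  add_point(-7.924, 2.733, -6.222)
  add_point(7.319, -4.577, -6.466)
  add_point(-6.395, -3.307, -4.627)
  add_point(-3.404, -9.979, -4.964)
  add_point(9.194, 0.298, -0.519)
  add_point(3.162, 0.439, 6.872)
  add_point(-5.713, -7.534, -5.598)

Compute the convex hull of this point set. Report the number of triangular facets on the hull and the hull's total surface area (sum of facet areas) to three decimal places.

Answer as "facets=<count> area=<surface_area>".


facets=20 area=780.269

Extreme-point indices: [0, 1, 2, 3, 4, 6, 7, 8, 9, 11, 12, 14] — 12 of 15 on the boundary.

Triangle areas on the boundary:
  f1: (p9, p0, p8) → 71.7494
  f2: (p9, p0, p12) → 55.4981
  f3: (p6, p1, p11) → 48.8049
  f4: (p4, p0, p12) → 44.7288
  f5: (p4, p9, p12) → 20.9646
  f6: (p4, p1, p11) → 53.9727
  f7: (p4, p9, p11) → 77.0827
  f8: (p14, p9, p8) → 70.4371
  f9: (p14, p9, p11) → 20.0153
  f10: (p3, p6, p1) → 32.5182
  f11: (p3, p0, p8) → 53.2752
  f12: (p3, p14, p8) → 72.6862
  f13: (p3, p6, p11) → 11.0945
  f14: (p3, p14, p11) → 27.2687
  f15: (p2, p3, p0) → 19.4212
  f16: (p2, p3, p1) → 14.6679
  f17: (p7, p4, p0) → 25.4807
  f18: (p7, p2, p0) → 36.2752
  f19: (p7, p4, p1) → 10.0482
  f20: (p7, p2, p1) → 14.2793
Σ area = 780.269

Check V−E+F: 12 − 30 + 20 = 2.


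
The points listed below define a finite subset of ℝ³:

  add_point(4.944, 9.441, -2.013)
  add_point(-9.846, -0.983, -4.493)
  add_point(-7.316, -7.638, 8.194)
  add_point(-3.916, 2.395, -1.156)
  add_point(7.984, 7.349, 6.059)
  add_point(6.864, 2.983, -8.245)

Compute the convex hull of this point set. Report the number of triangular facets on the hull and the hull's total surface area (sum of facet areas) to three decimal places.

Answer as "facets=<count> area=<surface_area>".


facets=8 area=632.186

Points on the hull: [0, 1, 2, 3, 4, 5] (6 of 6).

Facet areas (half cross-product norm):
  f1: (p5, p2, p1) → 126.8860
  f2: (p5, p2, p4) → 159.2869
  f3: (p0, p5, p1) → 79.2755
  f4: (p0, p5, p4) → 37.6725
  f5: (p3, p2, p1) → 52.4392
  f6: (p3, p2, p4) → 103.7406
  f7: (p3, p0, p1) → 22.5740
  f8: (p3, p0, p4) → 50.3108
Σ area = 632.186

Euler: V−E+F = 6−12+8 = 2.


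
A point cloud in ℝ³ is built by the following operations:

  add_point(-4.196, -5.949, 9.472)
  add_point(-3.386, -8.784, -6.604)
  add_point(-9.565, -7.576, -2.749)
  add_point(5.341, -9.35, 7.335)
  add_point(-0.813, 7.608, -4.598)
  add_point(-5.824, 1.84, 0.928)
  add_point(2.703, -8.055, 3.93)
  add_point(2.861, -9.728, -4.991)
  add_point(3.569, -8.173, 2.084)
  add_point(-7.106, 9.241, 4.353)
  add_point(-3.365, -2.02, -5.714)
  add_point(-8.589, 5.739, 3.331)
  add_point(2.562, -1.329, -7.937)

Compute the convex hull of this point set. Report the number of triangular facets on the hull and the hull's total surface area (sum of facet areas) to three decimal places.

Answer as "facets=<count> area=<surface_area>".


facets=16 area=848.442

10 of the 13 inputs are extreme points: [0, 1, 2, 3, 4, 7, 9, 10, 11, 12].

Per-facet area ½‖(b−a)×(c−a)‖:
  f1: (p0, p3, p2) → 68.8874
  f2: (p0, p9, p3) → 77.0280
  f3: (p7, p3, p2) → 80.5497
  f4: (p7, p12, p3) → 53.3881
  f5: (p4, p9, p3) → 117.9270
  f6: (p4, p12, p3) → 87.1217
  f7: (p11, p0, p2) → 84.6645
  f8: (p11, p0, p9) → 23.5092
  f9: (p11, p4, p2) → 82.2298
  f10: (p11, p4, p9) → 21.6064
  f11: (p1, p7, p2) → 17.2734
  f12: (p1, p7, p12) → 28.1092
  f13: (p10, p4, p12) → 30.4178
  f14: (p10, p1, p12) → 21.6757
  f15: (p10, p4, p2) → 29.5331
  f16: (p10, p1, p2) → 24.5207
Σ area = 848.442

Euler: V−E+F = 10−24+16 = 2.


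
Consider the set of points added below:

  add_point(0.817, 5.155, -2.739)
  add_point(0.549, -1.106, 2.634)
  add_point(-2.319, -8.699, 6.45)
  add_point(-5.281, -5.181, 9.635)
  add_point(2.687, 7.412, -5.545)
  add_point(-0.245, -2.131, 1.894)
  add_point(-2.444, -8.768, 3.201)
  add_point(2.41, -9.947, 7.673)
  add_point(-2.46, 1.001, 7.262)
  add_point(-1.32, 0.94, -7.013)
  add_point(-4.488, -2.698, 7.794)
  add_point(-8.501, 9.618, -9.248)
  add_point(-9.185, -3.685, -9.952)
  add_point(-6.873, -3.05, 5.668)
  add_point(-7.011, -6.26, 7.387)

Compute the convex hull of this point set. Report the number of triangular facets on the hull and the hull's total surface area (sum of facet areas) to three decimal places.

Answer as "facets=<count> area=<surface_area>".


Points on the hull: [2, 3, 4, 6, 7, 8, 9, 11, 12, 13, 14] (11 of 15).

Triangle areas on the boundary:
  f1: (p11, p4, p12) → 79.3939
  f2: (p9, p4, p12) → 17.3023
  f3: (p9, p7, p12) → 88.7369
  f4: (p9, p7, p4) → 70.2997
  f5: (p14, p11, p12) → 117.3584
  f6: (p14, p3, p7) → 13.9232
  f7: (p14, p2, p7) → 6.1827
  f8: (p8, p11, p4) → 91.2117
  f9: (p8, p7, p4) → 87.6844
  f10: (p8, p3, p7) → 33.2826
  f11: (p6, p7, p12) → 19.1542
  f12: (p6, p2, p7) → 7.8861
  f13: (p6, p14, p12) → 51.9114
  f14: (p6, p14, p2) → 8.6334
  f15: (p13, p14, p3) → 5.5289
  f16: (p13, p14, p11) → 13.7263
  f17: (p13, p8, p3) → 14.6147
  f18: (p13, p8, p11) → 60.0067
Σ area = 786.838

Check V−E+F: 11 − 27 + 18 = 2.

facets=18 area=786.838


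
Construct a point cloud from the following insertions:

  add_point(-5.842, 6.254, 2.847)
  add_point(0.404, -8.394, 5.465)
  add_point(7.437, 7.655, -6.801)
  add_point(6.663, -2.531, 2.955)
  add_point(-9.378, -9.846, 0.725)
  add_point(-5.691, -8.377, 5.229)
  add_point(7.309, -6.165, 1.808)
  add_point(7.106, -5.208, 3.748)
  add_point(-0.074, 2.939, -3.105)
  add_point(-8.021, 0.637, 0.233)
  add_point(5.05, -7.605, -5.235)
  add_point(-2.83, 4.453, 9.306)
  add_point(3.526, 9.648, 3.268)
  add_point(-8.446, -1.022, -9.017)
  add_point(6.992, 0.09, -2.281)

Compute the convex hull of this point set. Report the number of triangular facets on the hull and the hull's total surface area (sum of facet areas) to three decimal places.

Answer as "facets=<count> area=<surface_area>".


Points on the hull: [0, 1, 2, 4, 5, 6, 7, 9, 10, 11, 12, 13] (12 of 15).

Facet areas (half cross-product norm):
  f1: (p10, p13, p4) → 93.3447
  f2: (p10, p13, p2) → 114.3364
  f3: (p0, p11, p4) → 61.0403
  f4: (p0, p13, p2) → 111.2967
  f5: (p5, p11, p4) → 33.7094
  f6: (p9, p13, p4) → 49.3189
  f7: (p9, p0, p4) → 17.0513
  f8: (p9, p0, p13) → 25.6512
  f9: (p12, p0, p2) → 53.2505
  f10: (p12, p0, p11) → 34.4886
  f11: (p12, p7, p2) → 81.6987
  f12: (p12, p7, p11) → 72.4356
  f13: (p6, p10, p2) → 57.9185
  f14: (p6, p7, p2) → 17.6018
  f15: (p1, p5, p11) → 40.9776
  f16: (p1, p7, p11) → 52.1478
  f17: (p1, p6, p7) → 8.2337
  f18: (p1, p5, p4) → 14.0362
  f19: (p1, p10, p4) → 64.0756
  f20: (p1, p6, p10) → 30.4156
Σ area = 1033.029

Euler: V−E+F = 12−30+20 = 2.

facets=20 area=1033.029


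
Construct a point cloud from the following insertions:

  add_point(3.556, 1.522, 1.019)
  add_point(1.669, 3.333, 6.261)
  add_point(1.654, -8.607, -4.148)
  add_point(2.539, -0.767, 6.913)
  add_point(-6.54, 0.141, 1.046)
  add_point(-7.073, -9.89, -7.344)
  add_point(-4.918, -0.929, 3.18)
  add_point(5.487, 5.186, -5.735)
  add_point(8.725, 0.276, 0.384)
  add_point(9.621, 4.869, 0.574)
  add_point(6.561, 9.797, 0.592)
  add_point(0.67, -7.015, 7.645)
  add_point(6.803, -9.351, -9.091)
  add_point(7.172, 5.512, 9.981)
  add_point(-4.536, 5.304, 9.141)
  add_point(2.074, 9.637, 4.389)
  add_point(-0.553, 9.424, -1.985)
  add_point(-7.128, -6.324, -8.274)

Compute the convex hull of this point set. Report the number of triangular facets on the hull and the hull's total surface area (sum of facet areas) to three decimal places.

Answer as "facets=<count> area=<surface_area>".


Extreme-point indices: [4, 5, 7, 8, 9, 10, 11, 12, 13, 14, 15, 16, 17] — 13 of 18 on the boundary.

Per-facet area ½‖(b−a)×(c−a)‖:
  f1: (p7, p12, p17) → 101.8628
  f2: (p7, p12, p9) → 56.2607
  f3: (p8, p12, p9) → 21.2371
  f4: (p8, p13, p9) → 22.7770
  f5: (p8, p11, p12) → 88.7451
  f6: (p8, p11, p13) → 68.7089
  f7: (p5, p12, p17) → 25.7547
  f8: (p5, p11, p12) → 112.3790
  f9: (p14, p11, p13) → 73.6476
  f10: (p14, p5, p11) → 114.8200
  f11: (p10, p13, p9) → 27.7311
  f12: (p10, p7, p9) → 20.7305
  f13: (p4, p5, p17) → 19.6621
  f14: (p4, p14, p5) → 21.7509
  f15: (p15, p14, p13) → 39.3748
  f16: (p15, p10, p13) → 25.3337
  f17: (p16, p10, p7) → 27.0417
  f18: (p16, p15, p10) → 19.3109
  f19: (p16, p7, p17) → 70.8849
  f20: (p16, p4, p17) → 62.6118
  f21: (p16, p4, p14) → 53.3144
  f22: (p16, p15, p14) → 31.2333
Σ area = 1105.173

Euler: V−E+F = 13−33+22 = 2.

facets=22 area=1105.173


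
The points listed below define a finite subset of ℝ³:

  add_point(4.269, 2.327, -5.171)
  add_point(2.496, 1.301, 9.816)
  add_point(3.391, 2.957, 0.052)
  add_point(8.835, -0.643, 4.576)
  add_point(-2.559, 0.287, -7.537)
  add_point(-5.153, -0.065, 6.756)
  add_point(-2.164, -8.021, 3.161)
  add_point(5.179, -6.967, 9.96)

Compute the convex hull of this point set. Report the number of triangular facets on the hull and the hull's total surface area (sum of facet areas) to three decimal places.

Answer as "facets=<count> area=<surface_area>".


Extreme-point indices: [0, 1, 2, 3, 4, 5, 6, 7] — 8 of 8 on the boundary.

Triangle areas on the boundary:
  f1: (p4, p6, p5) → 60.8406
  f2: (p7, p6, p5) → 46.1093
  f3: (p2, p4, p5) → 56.2560
  f4: (p1, p7, p5) → 35.9762
  f5: (p1, p7, p3) → 32.9881
  f6: (p1, p2, p5) → 40.1999
  f7: (p1, p2, p3) → 32.3538
  f8: (p0, p2, p3) → 19.4877
  f9: (p0, p2, p4) → 19.6559
  f10: (p0, p4, p6) → 50.5735
  f11: (p0, p7, p3) → 42.6875
  f12: (p0, p7, p6) → 74.2636
Σ area = 511.392

Euler characteristic 8−18+12 = 2 ✓

facets=12 area=511.392


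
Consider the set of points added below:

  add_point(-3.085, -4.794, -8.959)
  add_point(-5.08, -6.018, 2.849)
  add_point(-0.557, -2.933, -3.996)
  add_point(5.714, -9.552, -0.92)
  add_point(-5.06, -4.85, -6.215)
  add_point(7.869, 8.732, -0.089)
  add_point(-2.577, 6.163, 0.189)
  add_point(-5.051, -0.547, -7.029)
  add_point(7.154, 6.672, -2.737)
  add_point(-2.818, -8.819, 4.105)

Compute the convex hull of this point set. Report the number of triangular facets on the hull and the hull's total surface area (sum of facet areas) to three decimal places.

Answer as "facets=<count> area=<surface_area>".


facets=14 area=589.944

Extreme-point indices: [0, 1, 3, 4, 5, 6, 7, 8, 9] — 9 of 10 on the boundary.

Per-facet area ½‖(b−a)×(c−a)‖:
  f1: (p9, p3, p5) → 91.4904
  f2: (p9, p6, p1) → 18.3045
  f3: (p9, p6, p5) → 80.6258
  f4: (p9, p0, p3) → 60.7839
  f5: (p8, p3, p5) → 23.8849
  f6: (p8, p0, p3) → 97.4322
  f7: (p8, p6, p5) → 17.4495
  f8: (p4, p9, p1) → 15.8185
  f9: (p4, p9, p0) → 14.7804
  f10: (p7, p8, p0) → 36.7479
  f11: (p7, p8, p6) → 51.5910
  f12: (p7, p4, p0) → 7.2983
  f13: (p7, p6, p1) → 54.7106
  f14: (p7, p4, p1) → 19.0259
Σ area = 589.944

Euler characteristic 9−21+14 = 2 ✓


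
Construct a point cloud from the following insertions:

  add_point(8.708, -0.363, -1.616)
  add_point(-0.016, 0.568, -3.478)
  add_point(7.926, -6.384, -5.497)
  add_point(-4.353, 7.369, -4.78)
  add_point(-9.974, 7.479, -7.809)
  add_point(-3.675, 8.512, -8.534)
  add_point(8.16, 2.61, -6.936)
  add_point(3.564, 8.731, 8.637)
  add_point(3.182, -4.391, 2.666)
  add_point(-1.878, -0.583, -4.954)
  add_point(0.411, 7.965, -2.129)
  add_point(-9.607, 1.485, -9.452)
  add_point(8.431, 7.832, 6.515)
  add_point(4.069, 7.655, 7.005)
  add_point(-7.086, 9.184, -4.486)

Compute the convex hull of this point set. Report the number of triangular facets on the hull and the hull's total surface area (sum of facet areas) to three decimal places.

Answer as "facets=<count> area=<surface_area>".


Points on the hull: [0, 2, 4, 5, 6, 7, 8, 11, 12, 14] (10 of 15).

Facet areas (half cross-product norm):
  f1: (p11, p7, p4) → 64.7600
  f2: (p8, p11, p7) → 133.9224
  f3: (p12, p6, p0) → 34.0643
  f4: (p12, p8, p7) → 37.1491
  f5: (p5, p11, p4) → 19.9530
  f6: (p5, p6, p11) → 59.6750
  f7: (p5, p12, p6) → 96.0747
  f8: (p5, p12, p7) → 50.1726
  f9: (p2, p6, p0) → 21.9892
  f10: (p2, p12, p0) → 10.1818
  f11: (p2, p12, p8) → 65.0048
  f12: (p2, p8, p11) → 88.6187
  f13: (p2, p6, p11) → 81.7357
  f14: (p14, p7, p4) → 15.4556
  f15: (p14, p5, p4) → 12.3706
  f16: (p14, p5, p7) → 44.3474
Σ area = 835.475

Euler: V−E+F = 10−24+16 = 2.

facets=16 area=835.475


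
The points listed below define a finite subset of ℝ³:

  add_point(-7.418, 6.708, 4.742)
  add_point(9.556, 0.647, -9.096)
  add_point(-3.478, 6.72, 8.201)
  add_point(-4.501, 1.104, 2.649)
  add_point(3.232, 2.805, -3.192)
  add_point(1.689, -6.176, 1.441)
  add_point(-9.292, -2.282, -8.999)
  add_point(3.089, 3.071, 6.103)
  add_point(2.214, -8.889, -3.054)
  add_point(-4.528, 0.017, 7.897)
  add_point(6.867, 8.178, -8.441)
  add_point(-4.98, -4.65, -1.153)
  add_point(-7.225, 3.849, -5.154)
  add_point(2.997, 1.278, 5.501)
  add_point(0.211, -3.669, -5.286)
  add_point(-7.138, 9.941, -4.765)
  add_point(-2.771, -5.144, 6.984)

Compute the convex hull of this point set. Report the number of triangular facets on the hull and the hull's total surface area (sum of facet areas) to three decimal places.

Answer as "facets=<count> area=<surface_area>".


facets=22 area=1001.668

Extreme-point indices: [0, 1, 2, 5, 6, 7, 8, 9, 10, 11, 13, 15, 16] — 13 of 17 on the boundary.

Triangle areas on the boundary:
  f1: (p10, p1, p6) → 75.1651
  f2: (p10, p15, p6) → 95.5771
  f3: (p10, p2, p15) → 100.9210
  f4: (p0, p15, p6) → 65.8672
  f5: (p0, p2, p15) → 21.0140
  f6: (p8, p1, p6) → 97.6279
  f7: (p7, p16, p2) → 39.1642
  f8: (p7, p10, p1) → 62.9734
  f9: (p7, p10, p2) → 59.1166
  f10: (p9, p16, p2) → 8.9254
  f11: (p9, p0, p2) → 17.6078
  f12: (p9, p16, p6) → 48.0108
  f13: (p9, p0, p6) → 65.3822
  f14: (p11, p16, p6) → 11.8510
  f15: (p11, p8, p6) → 37.4363
  f16: (p11, p8, p16) → 36.1424
  f17: (p5, p8, p16) → 11.5697
  f18: (p5, p8, p1) → 35.4345
  f19: (p13, p7, p16) → 6.1377
  f20: (p13, p5, p16) → 28.3649
  f21: (p13, p7, p1) → 14.4303
  f22: (p13, p5, p1) → 62.9485
Σ area = 1001.668

Check V−E+F: 13 − 33 + 22 = 2.


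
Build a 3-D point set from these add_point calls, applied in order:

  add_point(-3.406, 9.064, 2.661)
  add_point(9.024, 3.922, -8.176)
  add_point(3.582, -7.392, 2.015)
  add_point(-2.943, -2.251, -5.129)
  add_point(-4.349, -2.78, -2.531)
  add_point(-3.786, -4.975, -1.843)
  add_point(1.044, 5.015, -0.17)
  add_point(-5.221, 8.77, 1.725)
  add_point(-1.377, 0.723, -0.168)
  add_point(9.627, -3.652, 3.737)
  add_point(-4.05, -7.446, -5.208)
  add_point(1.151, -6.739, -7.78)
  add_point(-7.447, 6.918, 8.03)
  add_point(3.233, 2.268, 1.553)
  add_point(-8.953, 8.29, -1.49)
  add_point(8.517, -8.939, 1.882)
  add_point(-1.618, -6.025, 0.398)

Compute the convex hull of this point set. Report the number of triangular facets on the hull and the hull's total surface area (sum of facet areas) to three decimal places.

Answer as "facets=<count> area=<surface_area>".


Hull vertices (11/17): indices [0, 1, 2, 7, 9, 10, 11, 12, 14, 15, 16].

Facet areas (half cross-product norm):
  f1: (p15, p1, p9) → 39.4182
  f2: (p0, p1, p14) → 59.3757
  f3: (p0, p1, p9) → 114.8255
  f4: (p11, p15, p1) → 80.4014
  f5: (p11, p10, p15) → 35.5910
  f6: (p11, p1, p14) → 120.9312
  f7: (p11, p10, p14) → 47.9079
  f8: (p12, p15, p9) → 54.1799
  f9: (p12, p0, p9) → 63.5846
  f10: (p12, p10, p14) → 82.1846
  f11: (p16, p12, p10) → 44.7627
  f12: (p7, p0, p14) → 1.2023
  f13: (p7, p12, p14) → 16.2517
  f14: (p7, p12, p0) → 7.1270
  f15: (p2, p10, p15) → 20.0901
  f16: (p2, p16, p10) → 14.5773
  f17: (p2, p12, p15) → 30.4937
  f18: (p2, p16, p12) → 41.5819
Σ area = 874.487

Euler characteristic 11−27+18 = 2 ✓

facets=18 area=874.487


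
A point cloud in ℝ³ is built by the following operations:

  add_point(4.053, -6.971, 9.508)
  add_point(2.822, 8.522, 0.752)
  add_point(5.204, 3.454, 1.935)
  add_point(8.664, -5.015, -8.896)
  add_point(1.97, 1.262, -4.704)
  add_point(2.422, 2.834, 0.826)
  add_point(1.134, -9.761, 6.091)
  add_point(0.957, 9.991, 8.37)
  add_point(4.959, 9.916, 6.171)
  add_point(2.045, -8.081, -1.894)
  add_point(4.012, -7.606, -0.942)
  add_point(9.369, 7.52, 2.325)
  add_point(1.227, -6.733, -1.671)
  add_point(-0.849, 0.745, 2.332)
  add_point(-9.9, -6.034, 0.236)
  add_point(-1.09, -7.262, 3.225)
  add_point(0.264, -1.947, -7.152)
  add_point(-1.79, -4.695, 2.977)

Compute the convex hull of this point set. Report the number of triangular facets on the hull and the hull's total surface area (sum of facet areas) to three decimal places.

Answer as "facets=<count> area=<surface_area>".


Extreme-point indices: [0, 1, 3, 4, 6, 7, 8, 9, 11, 14, 16] — 11 of 18 on the boundary.

Per-facet area ½‖(b−a)×(c−a)‖:
  f1: (p0, p3, p11) → 133.4161
  f2: (p1, p3, p11) → 57.1078
  f3: (p6, p0, p14) → 27.4129
  f4: (p6, p0, p3) → 45.4033
  f5: (p16, p3, p14) → 42.2646
  f6: (p16, p1, p14) → 88.1437
  f7: (p7, p0, p14) → 140.7240
  f8: (p7, p1, p14) → 77.1519
  f9: (p9, p3, p14) → 44.1261
  f10: (p9, p6, p14) → 49.0130
  f11: (p9, p6, p3) → 24.4485
  f12: (p4, p1, p3) → 33.6612
  f13: (p4, p16, p3) → 19.9618
  f14: (p4, p16, p1) → 6.0287
  f15: (p8, p1, p11) → 17.4395
  f16: (p8, p7, p1) → 13.5668
  f17: (p8, p0, p11) → 53.1998
  f18: (p8, p7, p0) → 39.0615
Σ area = 912.131

Euler: V−E+F = 11−27+18 = 2.

facets=18 area=912.131


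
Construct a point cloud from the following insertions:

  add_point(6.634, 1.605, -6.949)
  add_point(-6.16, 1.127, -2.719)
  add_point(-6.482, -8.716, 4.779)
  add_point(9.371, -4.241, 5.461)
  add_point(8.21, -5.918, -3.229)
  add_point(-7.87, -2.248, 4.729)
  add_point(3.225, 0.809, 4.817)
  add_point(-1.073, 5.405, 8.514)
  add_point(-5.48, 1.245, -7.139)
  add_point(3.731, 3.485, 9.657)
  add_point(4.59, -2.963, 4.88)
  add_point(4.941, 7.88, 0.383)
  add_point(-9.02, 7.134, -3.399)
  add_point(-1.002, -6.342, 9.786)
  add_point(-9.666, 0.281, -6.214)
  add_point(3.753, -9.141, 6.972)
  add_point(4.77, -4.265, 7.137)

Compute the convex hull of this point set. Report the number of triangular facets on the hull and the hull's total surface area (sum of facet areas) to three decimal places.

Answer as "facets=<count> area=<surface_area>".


facets=22 area=1014.681

Hull vertices (13/17): indices [0, 2, 3, 4, 5, 7, 8, 9, 11, 12, 13, 14, 15].

Facet areas (half cross-product norm):
  f1: (p0, p11, p3) → 63.8699
  f2: (p15, p13, p3) → 21.9198
  f3: (p15, p2, p13) → 23.9880
  f4: (p12, p7, p11) → 70.1949
  f5: (p12, p8, p14) → 15.9908
  f6: (p12, p0, p11) → 70.8183
  f7: (p12, p8, p0) → 42.9735
  f8: (p9, p11, p3) → 53.6480
  f9: (p9, p7, p11) → 26.5647
  f10: (p9, p13, p3) → 51.5070
  f11: (p9, p7, p13) → 28.8370
  f12: (p4, p15, p2) → 59.7110
  f13: (p4, p2, p14) → 118.9364
  f14: (p4, p0, p3) → 36.5576
  f15: (p4, p15, p3) → 33.9378
  f16: (p4, p8, p14) → 26.0556
  f17: (p4, p8, p0) → 51.0407
  f18: (p5, p12, p7) → 65.9634
  f19: (p5, p2, p13) → 25.5041
  f20: (p5, p7, p13) → 48.6561
  f21: (p5, p2, p14) → 36.3508
  f22: (p5, p12, p14) → 41.6555
Σ area = 1014.681

Check V−E+F: 13 − 33 + 22 = 2.


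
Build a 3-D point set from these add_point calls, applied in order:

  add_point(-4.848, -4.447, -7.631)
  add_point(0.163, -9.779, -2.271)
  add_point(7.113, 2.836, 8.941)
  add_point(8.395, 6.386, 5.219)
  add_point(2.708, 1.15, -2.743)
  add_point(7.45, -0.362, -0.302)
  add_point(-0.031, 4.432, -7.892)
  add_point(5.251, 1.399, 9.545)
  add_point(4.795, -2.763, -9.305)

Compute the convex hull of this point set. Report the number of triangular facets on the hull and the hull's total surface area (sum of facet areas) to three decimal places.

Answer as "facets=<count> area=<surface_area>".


Points on the hull: [0, 1, 2, 3, 5, 6, 7, 8] (8 of 9).

Area of each hull facet:
  f1: (p8, p1, p0) → 42.4017
  f2: (p6, p8, p0) → 39.5170
  f3: (p6, p8, p3) → 68.8209
  f4: (p7, p1, p0) → 75.8967
  f5: (p7, p6, p0) → 93.2705
  f6: (p7, p6, p3) → 56.5068
  f7: (p2, p7, p3) → 4.2100
  f8: (p2, p7, p1) → 18.5351
  f9: (p5, p8, p1) → 50.2751
  f10: (p5, p2, p1) → 54.4221
  f11: (p5, p8, p3) → 25.1920
  f12: (p5, p2, p3) → 23.1290
Σ area = 552.177

Euler characteristic 8−18+12 = 2 ✓

facets=12 area=552.177


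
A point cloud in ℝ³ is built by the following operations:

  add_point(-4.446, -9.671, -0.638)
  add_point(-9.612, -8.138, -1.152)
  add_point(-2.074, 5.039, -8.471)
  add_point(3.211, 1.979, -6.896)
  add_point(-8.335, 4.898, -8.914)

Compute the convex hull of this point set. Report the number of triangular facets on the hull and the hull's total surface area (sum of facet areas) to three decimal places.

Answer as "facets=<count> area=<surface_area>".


5 of the 5 inputs are extreme points: [0, 1, 2, 3, 4].

Facet areas (half cross-product norm):
  f1: (p0, p3, p1) → 40.3141
  f2: (p0, p4, p1) → 40.2824
  f3: (p0, p4, p3) → 89.8965
  f4: (p2, p3, p1) → 52.8036
  f5: (p2, p4, p1) → 47.6877
  f6: (p2, p4, p3) → 10.6677
Σ area = 281.652

Euler characteristic 5−9+6 = 2 ✓

facets=6 area=281.652
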